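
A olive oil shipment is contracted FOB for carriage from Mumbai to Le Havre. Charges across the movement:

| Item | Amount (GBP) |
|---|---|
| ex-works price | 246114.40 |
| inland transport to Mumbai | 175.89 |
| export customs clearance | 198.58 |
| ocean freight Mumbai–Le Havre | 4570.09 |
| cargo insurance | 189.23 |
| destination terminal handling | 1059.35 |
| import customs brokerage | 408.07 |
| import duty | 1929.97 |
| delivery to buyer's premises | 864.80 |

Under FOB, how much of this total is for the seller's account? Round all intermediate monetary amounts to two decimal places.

FOB: the seller bears costs until goods are on board at the origin port; the buyer bears freight, insurance and all costs thereafter.
Seller's account: goods 246114.40 + inland to port 175.89 + export clearance 198.58 = 246488.87
Buyer's account: freight 4570.09 + insurance 189.23 + destination terminal 1059.35 + brokerage 408.07 + duty 1929.97 + delivery 864.80 = 9021.51

Seller's account: GBP 246488.87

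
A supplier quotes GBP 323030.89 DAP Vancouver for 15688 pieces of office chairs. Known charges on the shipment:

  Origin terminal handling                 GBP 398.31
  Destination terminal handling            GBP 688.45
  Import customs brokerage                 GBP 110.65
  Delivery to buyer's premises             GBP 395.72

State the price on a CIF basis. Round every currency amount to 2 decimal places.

CIF price: GBP 321946.72

Not relevant to the conversion: origin terminal — on the seller under both DAP and CIF; already in the DAP price and stays in the CIF price. brokerage — on the buyer under both terms; not part of either seller's price.
From DAP to CIF, the seller no longer bears: destination terminal, delivery.
CIF price = 323030.89 − 688.45 − 395.72 = 321946.72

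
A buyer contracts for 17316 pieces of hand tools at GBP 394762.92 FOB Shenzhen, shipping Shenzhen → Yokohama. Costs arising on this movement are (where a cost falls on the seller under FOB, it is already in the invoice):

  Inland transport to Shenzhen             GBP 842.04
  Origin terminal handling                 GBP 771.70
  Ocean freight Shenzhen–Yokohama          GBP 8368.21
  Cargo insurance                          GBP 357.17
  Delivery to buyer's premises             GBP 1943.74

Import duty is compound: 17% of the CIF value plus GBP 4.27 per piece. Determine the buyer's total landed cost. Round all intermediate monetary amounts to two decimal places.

FOB: the seller bears costs until goods are on board at the origin port; the buyer bears freight, insurance and all costs thereafter.
Already in the invoice (seller's account under FOB): inland to port, origin terminal — exclude.
CIF value = FOB price + freight + insurance = 394762.92 + 8368.21 + 357.17 = 403488.30
Ad valorem component: 403488.30 × 17% = 68593.01
Specific component: 17316 × 4.27 = 73939.32
Import duty = 68593.01 + 73939.32 = 142532.33
Buyer bears: freight 8368.21 + insurance 357.17 + delivery 1943.74 + duty 142532.33 = 153201.45
Landed cost = invoice 394762.92 + 153201.45 = 547964.37

Total landed cost: GBP 547964.37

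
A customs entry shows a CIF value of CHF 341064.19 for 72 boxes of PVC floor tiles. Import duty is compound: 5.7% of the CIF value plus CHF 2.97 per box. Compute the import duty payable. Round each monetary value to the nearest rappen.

Ad valorem component: 341064.19 × 5.7% = 19440.66
Specific component: 72 × 2.97 = 213.84
Import duty = 19440.66 + 213.84 = 19654.50

Import duty: CHF 19654.50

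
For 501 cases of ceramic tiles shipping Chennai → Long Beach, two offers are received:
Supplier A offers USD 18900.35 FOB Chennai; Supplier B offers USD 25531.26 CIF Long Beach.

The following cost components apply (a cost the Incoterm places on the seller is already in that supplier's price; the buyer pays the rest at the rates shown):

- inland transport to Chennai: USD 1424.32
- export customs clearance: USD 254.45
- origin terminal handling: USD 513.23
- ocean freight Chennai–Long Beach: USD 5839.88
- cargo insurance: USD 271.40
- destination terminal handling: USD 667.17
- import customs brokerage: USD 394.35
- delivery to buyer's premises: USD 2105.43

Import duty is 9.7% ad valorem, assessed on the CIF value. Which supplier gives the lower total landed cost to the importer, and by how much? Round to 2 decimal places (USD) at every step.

Supplier A is cheaper by USD 570.03

Supplier A (FOB):
CIF value = FOB price + freight + insurance = 18900.35 + 5839.88 + 271.40 = 25011.63
Import duty = 25011.63 × 9.7% = 2426.13
Buyer bears (A): 5839.88 + 271.40 + 667.17 + 394.35 + 2105.43 = 9278.23
Landed cost (A) = invoice 18900.35 + 9278.23 + duty 2426.13 = 30604.71
Supplier B (CIF):
The CIF price already equals the CIF value: 25531.26
Import duty = 25531.26 × 9.7% = 2476.53
Buyer bears (B): 667.17 + 394.35 + 2105.43 = 3166.95
Landed cost (B) = invoice 25531.26 + 3166.95 + duty 2476.53 = 31174.74
Difference = |30604.71 − 31174.74| = 570.03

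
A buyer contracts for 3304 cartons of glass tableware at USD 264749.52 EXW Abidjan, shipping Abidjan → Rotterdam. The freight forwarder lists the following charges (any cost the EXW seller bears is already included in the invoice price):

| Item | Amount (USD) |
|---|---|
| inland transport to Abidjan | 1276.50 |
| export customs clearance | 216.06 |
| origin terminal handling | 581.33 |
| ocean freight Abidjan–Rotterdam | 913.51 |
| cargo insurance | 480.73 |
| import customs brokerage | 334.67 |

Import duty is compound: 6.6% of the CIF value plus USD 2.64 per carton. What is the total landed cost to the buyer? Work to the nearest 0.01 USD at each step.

EXW: the seller makes goods available at their premises; the buyer bears all onward costs.
CIF value = EXW price + inland to port + export clearance + origin terminal + freight + insurance = 264749.52 + 1276.50 + 216.06 + 581.33 + 913.51 + 480.73 = 268217.65
Ad valorem component: 268217.65 × 6.6% = 17702.36
Specific component: 3304 × 2.64 = 8722.56
Import duty = 17702.36 + 8722.56 = 26424.92
Buyer bears: inland to port 1276.50 + export clearance 216.06 + origin terminal 581.33 + freight 913.51 + insurance 480.73 + brokerage 334.67 + duty 26424.92 = 30227.72
Landed cost = invoice 264749.52 + 30227.72 = 294977.24

Total landed cost: USD 294977.24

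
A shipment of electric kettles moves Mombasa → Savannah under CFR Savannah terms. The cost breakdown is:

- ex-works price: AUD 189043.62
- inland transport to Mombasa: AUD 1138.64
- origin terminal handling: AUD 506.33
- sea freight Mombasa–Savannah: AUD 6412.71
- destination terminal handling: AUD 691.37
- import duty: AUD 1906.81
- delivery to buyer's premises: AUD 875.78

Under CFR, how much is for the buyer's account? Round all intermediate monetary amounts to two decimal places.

Buyer's account: AUD 3473.96

CFR: the seller pays costs through ocean freight to the destination port, but not insurance.
Seller's account: goods 189043.62 + inland to port 1138.64 + origin terminal 506.33 + freight 6412.71 = 197101.30
Buyer's account: destination terminal 691.37 + duty 1906.81 + delivery 875.78 = 3473.96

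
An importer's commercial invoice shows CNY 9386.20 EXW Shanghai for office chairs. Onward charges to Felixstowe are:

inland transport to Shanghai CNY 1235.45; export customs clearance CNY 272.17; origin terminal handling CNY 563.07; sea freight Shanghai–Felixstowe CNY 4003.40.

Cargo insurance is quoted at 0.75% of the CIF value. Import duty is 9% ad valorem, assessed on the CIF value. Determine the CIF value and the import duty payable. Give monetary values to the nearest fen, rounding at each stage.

CIF value: CNY 15577.12; import duty: CNY 1401.94

Let C be the CIF value. C = EXW price + pre-shipment costs + freight + 0.75% × C
C − 0.75% × C = 9386.20 + 1235.45 + 272.17 + 563.07 + 4003.40
0.9925 × C = 15460.29
C = 15460.29 / 0.9925 = 15577.12
Insurance premium = 0.75% × 15577.12 = 116.83
Import duty = 15577.12 × 9% = 1401.94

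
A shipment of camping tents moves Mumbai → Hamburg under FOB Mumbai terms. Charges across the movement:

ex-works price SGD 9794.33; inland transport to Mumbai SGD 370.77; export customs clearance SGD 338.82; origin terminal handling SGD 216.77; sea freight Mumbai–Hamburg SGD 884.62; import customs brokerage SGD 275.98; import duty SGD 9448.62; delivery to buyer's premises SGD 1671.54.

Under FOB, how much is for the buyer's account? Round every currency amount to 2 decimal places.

Buyer's account: SGD 12280.76

FOB: the seller bears costs until goods are on board at the origin port; the buyer bears freight, insurance and all costs thereafter.
Seller's account: goods 9794.33 + inland to port 370.77 + export clearance 338.82 + origin terminal 216.77 = 10720.69
Buyer's account: freight 884.62 + brokerage 275.98 + duty 9448.62 + delivery 1671.54 = 12280.76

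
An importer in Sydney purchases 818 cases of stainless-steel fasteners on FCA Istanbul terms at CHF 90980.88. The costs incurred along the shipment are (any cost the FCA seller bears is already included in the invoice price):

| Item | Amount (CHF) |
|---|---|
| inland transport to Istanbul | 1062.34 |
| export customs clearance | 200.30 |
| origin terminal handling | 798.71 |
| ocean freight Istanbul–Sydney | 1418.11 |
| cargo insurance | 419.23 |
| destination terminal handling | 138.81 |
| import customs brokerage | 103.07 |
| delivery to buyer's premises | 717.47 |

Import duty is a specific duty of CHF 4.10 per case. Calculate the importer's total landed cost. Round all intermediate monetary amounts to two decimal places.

Total landed cost: CHF 97930.08

FCA: the seller delivers export-cleared goods to the carrier; the buyer bears costs from that point.
Already in the invoice (seller's account under FCA): inland to port, export clearance — exclude.
CIF value = FCA price + origin terminal + freight + insurance = 90980.88 + 798.71 + 1418.11 + 419.23 = 93616.93
Import duty = 818 × 4.10 = 3353.80
Buyer bears: origin terminal 798.71 + freight 1418.11 + insurance 419.23 + destination terminal 138.81 + brokerage 103.07 + delivery 717.47 + duty 3353.80 = 6949.20
Landed cost = invoice 90980.88 + 6949.20 = 97930.08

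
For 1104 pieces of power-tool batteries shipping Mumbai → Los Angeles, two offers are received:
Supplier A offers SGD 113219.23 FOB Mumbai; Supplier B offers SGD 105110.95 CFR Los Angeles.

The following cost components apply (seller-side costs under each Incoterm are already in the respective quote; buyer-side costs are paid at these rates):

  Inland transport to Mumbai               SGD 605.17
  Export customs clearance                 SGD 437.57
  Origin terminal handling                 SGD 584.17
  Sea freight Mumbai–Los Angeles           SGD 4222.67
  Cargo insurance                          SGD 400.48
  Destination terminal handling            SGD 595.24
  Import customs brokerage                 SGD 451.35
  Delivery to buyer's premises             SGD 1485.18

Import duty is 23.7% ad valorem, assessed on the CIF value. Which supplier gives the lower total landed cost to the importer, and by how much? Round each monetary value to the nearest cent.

Supplier A (FOB):
CIF value = FOB price + freight + insurance = 113219.23 + 4222.67 + 400.48 = 117842.38
Import duty = 117842.38 × 23.7% = 27928.64
Buyer bears (A): 4222.67 + 400.48 + 595.24 + 451.35 + 1485.18 = 7154.92
Landed cost (A) = invoice 113219.23 + 7154.92 + duty 27928.64 = 148302.79
Supplier B (CFR):
CIF value = CFR price + insurance = 105110.95 + 400.48 = 105511.43
Import duty = 105511.43 × 23.7% = 25006.21
Buyer bears (B): 400.48 + 595.24 + 451.35 + 1485.18 = 2932.25
Landed cost (B) = invoice 105110.95 + 2932.25 + duty 25006.21 = 133049.41
Difference = |148302.79 − 133049.41| = 15253.38

Supplier B is cheaper by SGD 15253.38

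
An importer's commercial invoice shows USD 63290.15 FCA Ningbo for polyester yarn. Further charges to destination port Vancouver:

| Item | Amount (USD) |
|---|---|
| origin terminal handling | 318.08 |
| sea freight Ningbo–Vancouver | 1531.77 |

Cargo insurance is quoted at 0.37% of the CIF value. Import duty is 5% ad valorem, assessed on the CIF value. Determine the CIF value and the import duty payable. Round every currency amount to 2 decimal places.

CIF value: USD 65381.91; import duty: USD 3269.10

Let C be the CIF value. C = FCA price + pre-shipment costs + freight + 0.37% × C
C − 0.37% × C = 63290.15 + 318.08 + 1531.77
0.9963 × C = 65140.00
C = 65140.00 / 0.9963 = 65381.91
Insurance premium = 0.37% × 65381.91 = 241.91
Import duty = 65381.91 × 5% = 3269.10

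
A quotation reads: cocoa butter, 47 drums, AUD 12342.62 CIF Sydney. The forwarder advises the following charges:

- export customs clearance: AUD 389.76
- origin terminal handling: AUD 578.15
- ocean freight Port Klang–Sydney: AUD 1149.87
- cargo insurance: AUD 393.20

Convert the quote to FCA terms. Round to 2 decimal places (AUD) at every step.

FCA price: AUD 10221.40

Not relevant to the conversion: export clearance — on the seller under both CIF and FCA; already in the CIF price and stays in the FCA price.
From CIF to FCA, the seller no longer bears: origin terminal, freight, insurance.
FCA price = 12342.62 − 578.15 − 1149.87 − 393.20 = 10221.40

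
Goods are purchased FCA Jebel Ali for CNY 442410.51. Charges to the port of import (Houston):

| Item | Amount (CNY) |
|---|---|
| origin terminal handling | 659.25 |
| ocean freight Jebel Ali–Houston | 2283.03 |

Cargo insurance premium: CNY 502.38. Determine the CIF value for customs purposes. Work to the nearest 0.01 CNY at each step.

CIF value: CNY 445855.17

CIF = FCA price + pre-shipment costs + freight + insurance
CIF = 442410.51 + 659.25 + 2283.03 + 502.38 = 445855.17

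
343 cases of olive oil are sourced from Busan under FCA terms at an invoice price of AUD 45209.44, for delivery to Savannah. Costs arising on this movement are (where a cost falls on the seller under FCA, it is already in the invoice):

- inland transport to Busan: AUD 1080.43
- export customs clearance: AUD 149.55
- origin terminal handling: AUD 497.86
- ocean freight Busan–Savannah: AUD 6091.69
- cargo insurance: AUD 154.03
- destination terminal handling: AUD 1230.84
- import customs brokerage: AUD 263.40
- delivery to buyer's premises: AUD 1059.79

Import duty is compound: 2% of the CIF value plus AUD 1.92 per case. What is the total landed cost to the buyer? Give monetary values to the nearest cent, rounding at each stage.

Total landed cost: AUD 56204.67

FCA: the seller delivers export-cleared goods to the carrier; the buyer bears costs from that point.
Already in the invoice (seller's account under FCA): inland to port, export clearance — exclude.
CIF value = FCA price + origin terminal + freight + insurance = 45209.44 + 497.86 + 6091.69 + 154.03 = 51953.02
Ad valorem component: 51953.02 × 2% = 1039.06
Specific component: 343 × 1.92 = 658.56
Import duty = 1039.06 + 658.56 = 1697.62
Buyer bears: origin terminal 497.86 + freight 6091.69 + insurance 154.03 + destination terminal 1230.84 + brokerage 263.40 + delivery 1059.79 + duty 1697.62 = 10995.23
Landed cost = invoice 45209.44 + 10995.23 = 56204.67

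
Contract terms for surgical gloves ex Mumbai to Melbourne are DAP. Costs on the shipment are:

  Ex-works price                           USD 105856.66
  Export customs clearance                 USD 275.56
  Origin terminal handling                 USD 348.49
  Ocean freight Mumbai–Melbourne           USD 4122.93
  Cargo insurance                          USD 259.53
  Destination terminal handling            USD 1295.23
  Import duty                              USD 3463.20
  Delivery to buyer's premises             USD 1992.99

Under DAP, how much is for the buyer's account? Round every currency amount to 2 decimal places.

Buyer's account: USD 3463.20

DAP: the seller bears all costs to the named destination except import duty and clearance.
Seller's account: goods 105856.66 + export clearance 275.56 + origin terminal 348.49 + freight 4122.93 + insurance 259.53 + destination terminal 1295.23 + delivery 1992.99 = 114151.39
Buyer's account: duty 3463.20 = 3463.20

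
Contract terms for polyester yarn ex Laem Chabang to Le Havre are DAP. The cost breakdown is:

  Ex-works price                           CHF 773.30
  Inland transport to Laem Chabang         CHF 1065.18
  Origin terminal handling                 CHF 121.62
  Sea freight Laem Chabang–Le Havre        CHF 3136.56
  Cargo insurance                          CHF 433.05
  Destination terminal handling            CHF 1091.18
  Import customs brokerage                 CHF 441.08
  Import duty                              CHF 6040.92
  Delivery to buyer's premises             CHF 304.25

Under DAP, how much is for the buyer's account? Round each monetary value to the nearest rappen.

Buyer's account: CHF 6482.00

DAP: the seller bears all costs to the named destination except import duty and clearance.
Seller's account: goods 773.30 + inland to port 1065.18 + origin terminal 121.62 + freight 3136.56 + insurance 433.05 + destination terminal 1091.18 + delivery 304.25 = 6925.14
Buyer's account: brokerage 441.08 + duty 6040.92 = 6482.00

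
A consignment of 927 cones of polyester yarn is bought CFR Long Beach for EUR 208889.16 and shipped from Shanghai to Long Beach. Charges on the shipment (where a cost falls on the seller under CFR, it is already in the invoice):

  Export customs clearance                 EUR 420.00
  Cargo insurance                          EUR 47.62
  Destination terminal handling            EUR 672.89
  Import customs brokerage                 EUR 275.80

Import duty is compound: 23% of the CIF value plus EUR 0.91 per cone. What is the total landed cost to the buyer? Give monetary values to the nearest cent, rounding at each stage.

CFR: the seller pays costs through ocean freight to the destination port, but not insurance.
Already in the invoice (seller's account under CFR): export clearance — exclude.
CIF value = CFR price + insurance = 208889.16 + 47.62 = 208936.78
Ad valorem component: 208936.78 × 23% = 48055.46
Specific component: 927 × 0.91 = 843.57
Import duty = 48055.46 + 843.57 = 48899.03
Buyer bears: insurance 47.62 + destination terminal 672.89 + brokerage 275.80 + duty 48899.03 = 49895.34
Landed cost = invoice 208889.16 + 49895.34 = 258784.50

Total landed cost: EUR 258784.50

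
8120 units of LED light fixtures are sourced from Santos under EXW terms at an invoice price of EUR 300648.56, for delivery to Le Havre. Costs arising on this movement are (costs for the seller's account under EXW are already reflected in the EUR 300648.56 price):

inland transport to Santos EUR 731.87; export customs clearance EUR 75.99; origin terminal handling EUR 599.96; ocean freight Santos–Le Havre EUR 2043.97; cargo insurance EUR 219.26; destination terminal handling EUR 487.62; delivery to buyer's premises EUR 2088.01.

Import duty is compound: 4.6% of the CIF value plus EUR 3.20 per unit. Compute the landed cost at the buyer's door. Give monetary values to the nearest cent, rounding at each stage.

EXW: the seller makes goods available at their premises; the buyer bears all onward costs.
CIF value = EXW price + inland to port + export clearance + origin terminal + freight + insurance = 300648.56 + 731.87 + 75.99 + 599.96 + 2043.97 + 219.26 = 304319.61
Ad valorem component: 304319.61 × 4.6% = 13998.70
Specific component: 8120 × 3.20 = 25984.00
Import duty = 13998.70 + 25984.00 = 39982.70
Buyer bears: inland to port 731.87 + export clearance 75.99 + origin terminal 599.96 + freight 2043.97 + insurance 219.26 + destination terminal 487.62 + delivery 2088.01 + duty 39982.70 = 46229.38
Landed cost = invoice 300648.56 + 46229.38 = 346877.94

Total landed cost: EUR 346877.94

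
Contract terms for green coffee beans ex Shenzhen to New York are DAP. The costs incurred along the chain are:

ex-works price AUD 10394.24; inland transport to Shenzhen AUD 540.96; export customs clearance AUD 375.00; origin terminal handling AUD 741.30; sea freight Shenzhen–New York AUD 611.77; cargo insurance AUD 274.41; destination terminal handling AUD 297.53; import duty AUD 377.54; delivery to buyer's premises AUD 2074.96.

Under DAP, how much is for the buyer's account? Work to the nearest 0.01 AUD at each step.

Buyer's account: AUD 377.54

DAP: the seller bears all costs to the named destination except import duty and clearance.
Seller's account: goods 10394.24 + inland to port 540.96 + export clearance 375.00 + origin terminal 741.30 + freight 611.77 + insurance 274.41 + destination terminal 297.53 + delivery 2074.96 = 15310.17
Buyer's account: duty 377.54 = 377.54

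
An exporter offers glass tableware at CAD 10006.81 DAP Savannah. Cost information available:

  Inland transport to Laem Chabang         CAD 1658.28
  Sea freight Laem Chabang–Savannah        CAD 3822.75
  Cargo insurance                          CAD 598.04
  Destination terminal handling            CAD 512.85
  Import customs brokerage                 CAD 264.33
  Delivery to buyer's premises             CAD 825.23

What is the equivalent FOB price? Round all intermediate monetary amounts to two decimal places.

FOB price: CAD 4247.94

Not relevant to the conversion: inland to port — on the seller under both DAP and FOB; already in the DAP price and stays in the FOB price. brokerage — on the buyer under both terms; not part of either seller's price.
From DAP to FOB, the seller no longer bears: freight, insurance, destination terminal, delivery.
FOB price = 10006.81 − 3822.75 − 598.04 − 512.85 − 825.23 = 4247.94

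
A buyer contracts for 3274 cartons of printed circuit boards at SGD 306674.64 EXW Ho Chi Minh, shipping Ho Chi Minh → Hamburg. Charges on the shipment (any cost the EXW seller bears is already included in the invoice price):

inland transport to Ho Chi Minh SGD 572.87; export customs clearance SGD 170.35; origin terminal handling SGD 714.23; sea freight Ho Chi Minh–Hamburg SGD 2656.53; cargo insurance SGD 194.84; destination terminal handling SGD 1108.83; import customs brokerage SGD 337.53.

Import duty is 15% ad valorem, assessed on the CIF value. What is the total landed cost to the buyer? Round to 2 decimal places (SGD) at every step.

Total landed cost: SGD 359077.34

EXW: the seller makes goods available at their premises; the buyer bears all onward costs.
CIF value = EXW price + inland to port + export clearance + origin terminal + freight + insurance = 306674.64 + 572.87 + 170.35 + 714.23 + 2656.53 + 194.84 = 310983.46
Import duty = 310983.46 × 15% = 46647.52
Buyer bears: inland to port 572.87 + export clearance 170.35 + origin terminal 714.23 + freight 2656.53 + insurance 194.84 + destination terminal 1108.83 + brokerage 337.53 + duty 46647.52 = 52402.70
Landed cost = invoice 306674.64 + 52402.70 = 359077.34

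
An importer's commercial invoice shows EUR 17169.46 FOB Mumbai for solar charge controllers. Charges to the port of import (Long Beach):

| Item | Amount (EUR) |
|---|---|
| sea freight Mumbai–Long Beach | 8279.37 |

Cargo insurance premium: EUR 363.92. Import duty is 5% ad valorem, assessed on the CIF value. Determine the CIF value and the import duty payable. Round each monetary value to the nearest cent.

CIF value: EUR 25812.75; import duty: EUR 1290.64

CIF = FOB price + freight + insurance
CIF = 17169.46 + 8279.37 + 363.92 = 25812.75
Import duty = 25812.75 × 5% = 1290.64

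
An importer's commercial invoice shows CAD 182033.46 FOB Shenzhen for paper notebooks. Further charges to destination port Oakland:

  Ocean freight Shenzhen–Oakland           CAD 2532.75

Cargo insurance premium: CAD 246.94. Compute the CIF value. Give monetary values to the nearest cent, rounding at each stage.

CIF value: CAD 184813.15

CIF = FOB price + freight + insurance
CIF = 182033.46 + 2532.75 + 246.94 = 184813.15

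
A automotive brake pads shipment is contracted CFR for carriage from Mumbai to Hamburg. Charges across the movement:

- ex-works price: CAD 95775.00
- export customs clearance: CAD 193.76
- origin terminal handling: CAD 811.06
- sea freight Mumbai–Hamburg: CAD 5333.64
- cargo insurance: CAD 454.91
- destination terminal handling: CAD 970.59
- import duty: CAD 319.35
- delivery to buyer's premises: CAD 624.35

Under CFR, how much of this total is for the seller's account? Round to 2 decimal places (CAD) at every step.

CFR: the seller pays costs through ocean freight to the destination port, but not insurance.
Seller's account: goods 95775.00 + export clearance 193.76 + origin terminal 811.06 + freight 5333.64 = 102113.46
Buyer's account: insurance 454.91 + destination terminal 970.59 + duty 319.35 + delivery 624.35 = 2369.20

Seller's account: CAD 102113.46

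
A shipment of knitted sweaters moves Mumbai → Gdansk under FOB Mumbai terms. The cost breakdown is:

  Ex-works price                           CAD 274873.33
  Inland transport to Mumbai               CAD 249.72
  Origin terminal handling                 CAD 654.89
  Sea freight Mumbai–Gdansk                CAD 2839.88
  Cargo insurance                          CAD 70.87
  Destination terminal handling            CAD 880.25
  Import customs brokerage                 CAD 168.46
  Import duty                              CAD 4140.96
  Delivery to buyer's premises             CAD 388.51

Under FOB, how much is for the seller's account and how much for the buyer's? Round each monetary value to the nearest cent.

Seller: CAD 275777.94; buyer: CAD 8488.93

FOB: the seller bears costs until goods are on board at the origin port; the buyer bears freight, insurance and all costs thereafter.
Seller's account: goods 274873.33 + inland to port 249.72 + origin terminal 654.89 = 275777.94
Buyer's account: freight 2839.88 + insurance 70.87 + destination terminal 880.25 + brokerage 168.46 + duty 4140.96 + delivery 388.51 = 8488.93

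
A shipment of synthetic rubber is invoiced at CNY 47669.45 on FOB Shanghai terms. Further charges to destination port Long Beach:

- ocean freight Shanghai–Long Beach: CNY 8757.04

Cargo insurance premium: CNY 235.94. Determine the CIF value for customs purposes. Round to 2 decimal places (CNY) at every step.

CIF value: CNY 56662.43

CIF = FOB price + freight + insurance
CIF = 47669.45 + 8757.04 + 235.94 = 56662.43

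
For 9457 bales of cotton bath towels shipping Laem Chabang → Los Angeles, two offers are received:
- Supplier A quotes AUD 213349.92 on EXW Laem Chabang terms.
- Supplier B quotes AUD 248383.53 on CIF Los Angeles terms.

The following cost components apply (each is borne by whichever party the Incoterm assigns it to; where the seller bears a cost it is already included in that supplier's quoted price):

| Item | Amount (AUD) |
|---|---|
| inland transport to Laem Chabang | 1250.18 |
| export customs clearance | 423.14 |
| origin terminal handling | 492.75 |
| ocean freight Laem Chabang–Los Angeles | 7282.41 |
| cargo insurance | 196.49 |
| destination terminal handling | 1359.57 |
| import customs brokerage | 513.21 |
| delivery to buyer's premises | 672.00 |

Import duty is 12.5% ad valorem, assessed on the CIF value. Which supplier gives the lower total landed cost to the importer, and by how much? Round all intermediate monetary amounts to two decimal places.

Supplier A is cheaper by AUD 28562.22

Supplier A (EXW):
CIF value = EXW price + inland to port + export clearance + origin terminal + freight + insurance = 213349.92 + 1250.18 + 423.14 + 492.75 + 7282.41 + 196.49 = 222994.89
Import duty = 222994.89 × 12.5% = 27874.36
Buyer bears (A): 1250.18 + 423.14 + 492.75 + 7282.41 + 196.49 + 1359.57 + 513.21 + 672.00 = 12189.75
Landed cost (A) = invoice 213349.92 + 12189.75 + duty 27874.36 = 253414.03
Supplier B (CIF):
The CIF price already equals the CIF value: 248383.53
Import duty = 248383.53 × 12.5% = 31047.94
Buyer bears (B): 1359.57 + 513.21 + 672.00 = 2544.78
Landed cost (B) = invoice 248383.53 + 2544.78 + duty 31047.94 = 281976.25
Difference = |253414.03 − 281976.25| = 28562.22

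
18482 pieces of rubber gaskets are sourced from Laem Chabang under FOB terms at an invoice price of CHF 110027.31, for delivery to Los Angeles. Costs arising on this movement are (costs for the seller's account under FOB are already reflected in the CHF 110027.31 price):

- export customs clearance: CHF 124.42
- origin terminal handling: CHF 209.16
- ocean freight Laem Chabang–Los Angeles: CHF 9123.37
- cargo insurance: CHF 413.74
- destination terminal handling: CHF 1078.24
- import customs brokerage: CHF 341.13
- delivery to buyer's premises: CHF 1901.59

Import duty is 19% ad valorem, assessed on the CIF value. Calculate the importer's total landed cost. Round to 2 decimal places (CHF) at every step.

FOB: the seller bears costs until goods are on board at the origin port; the buyer bears freight, insurance and all costs thereafter.
Already in the invoice (seller's account under FOB): export clearance, origin terminal — exclude.
CIF value = FOB price + freight + insurance = 110027.31 + 9123.37 + 413.74 = 119564.42
Import duty = 119564.42 × 19% = 22717.24
Buyer bears: freight 9123.37 + insurance 413.74 + destination terminal 1078.24 + brokerage 341.13 + delivery 1901.59 + duty 22717.24 = 35575.31
Landed cost = invoice 110027.31 + 35575.31 = 145602.62

Total landed cost: CHF 145602.62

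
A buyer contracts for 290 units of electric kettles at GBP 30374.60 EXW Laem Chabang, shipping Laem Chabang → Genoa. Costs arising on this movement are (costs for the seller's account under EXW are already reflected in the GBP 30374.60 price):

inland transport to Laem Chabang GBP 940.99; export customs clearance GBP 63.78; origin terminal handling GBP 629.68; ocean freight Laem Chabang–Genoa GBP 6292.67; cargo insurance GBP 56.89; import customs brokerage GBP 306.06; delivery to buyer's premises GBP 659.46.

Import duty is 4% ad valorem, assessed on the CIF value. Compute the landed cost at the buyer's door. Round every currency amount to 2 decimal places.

Total landed cost: GBP 40858.47

EXW: the seller makes goods available at their premises; the buyer bears all onward costs.
CIF value = EXW price + inland to port + export clearance + origin terminal + freight + insurance = 30374.60 + 940.99 + 63.78 + 629.68 + 6292.67 + 56.89 = 38358.61
Import duty = 38358.61 × 4% = 1534.34
Buyer bears: inland to port 940.99 + export clearance 63.78 + origin terminal 629.68 + freight 6292.67 + insurance 56.89 + brokerage 306.06 + delivery 659.46 + duty 1534.34 = 10483.87
Landed cost = invoice 30374.60 + 10483.87 = 40858.47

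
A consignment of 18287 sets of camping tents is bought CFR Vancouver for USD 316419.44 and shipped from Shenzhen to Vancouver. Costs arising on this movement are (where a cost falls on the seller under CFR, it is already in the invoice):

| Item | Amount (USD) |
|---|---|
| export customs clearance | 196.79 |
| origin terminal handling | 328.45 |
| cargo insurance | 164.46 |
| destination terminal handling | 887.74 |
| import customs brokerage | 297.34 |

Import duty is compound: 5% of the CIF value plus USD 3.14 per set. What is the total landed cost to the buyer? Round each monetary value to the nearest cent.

Total landed cost: USD 391019.36

CFR: the seller pays costs through ocean freight to the destination port, but not insurance.
Already in the invoice (seller's account under CFR): export clearance, origin terminal — exclude.
CIF value = CFR price + insurance = 316419.44 + 164.46 = 316583.90
Ad valorem component: 316583.90 × 5% = 15829.20
Specific component: 18287 × 3.14 = 57421.18
Import duty = 15829.20 + 57421.18 = 73250.38
Buyer bears: insurance 164.46 + destination terminal 887.74 + brokerage 297.34 + duty 73250.38 = 74599.92
Landed cost = invoice 316419.44 + 74599.92 = 391019.36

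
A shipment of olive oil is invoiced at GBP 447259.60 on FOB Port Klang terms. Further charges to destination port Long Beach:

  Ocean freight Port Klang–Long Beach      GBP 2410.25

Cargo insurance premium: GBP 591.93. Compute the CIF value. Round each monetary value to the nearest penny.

CIF value: GBP 450261.78

CIF = FOB price + freight + insurance
CIF = 447259.60 + 2410.25 + 591.93 = 450261.78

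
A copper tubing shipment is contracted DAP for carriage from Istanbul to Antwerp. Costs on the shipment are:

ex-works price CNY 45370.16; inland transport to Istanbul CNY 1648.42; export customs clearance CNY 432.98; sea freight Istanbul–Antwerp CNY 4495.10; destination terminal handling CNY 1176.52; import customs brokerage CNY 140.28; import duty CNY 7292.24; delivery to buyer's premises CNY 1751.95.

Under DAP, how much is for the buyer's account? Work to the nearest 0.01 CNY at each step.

DAP: the seller bears all costs to the named destination except import duty and clearance.
Seller's account: goods 45370.16 + inland to port 1648.42 + export clearance 432.98 + freight 4495.10 + destination terminal 1176.52 + delivery 1751.95 = 54875.13
Buyer's account: brokerage 140.28 + duty 7292.24 = 7432.52

Buyer's account: CNY 7432.52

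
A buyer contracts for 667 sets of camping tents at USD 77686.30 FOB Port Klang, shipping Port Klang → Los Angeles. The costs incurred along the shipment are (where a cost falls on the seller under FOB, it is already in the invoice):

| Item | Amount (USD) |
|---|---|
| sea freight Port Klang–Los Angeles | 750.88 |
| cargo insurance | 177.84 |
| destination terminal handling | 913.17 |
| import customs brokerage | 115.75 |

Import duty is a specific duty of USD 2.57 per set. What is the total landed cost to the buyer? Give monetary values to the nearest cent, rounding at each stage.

Total landed cost: USD 81358.13

FOB: the seller bears costs until goods are on board at the origin port; the buyer bears freight, insurance and all costs thereafter.
CIF value = FOB price + freight + insurance = 77686.30 + 750.88 + 177.84 = 78615.02
Import duty = 667 × 2.57 = 1714.19
Buyer bears: freight 750.88 + insurance 177.84 + destination terminal 913.17 + brokerage 115.75 + duty 1714.19 = 3671.83
Landed cost = invoice 77686.30 + 3671.83 = 81358.13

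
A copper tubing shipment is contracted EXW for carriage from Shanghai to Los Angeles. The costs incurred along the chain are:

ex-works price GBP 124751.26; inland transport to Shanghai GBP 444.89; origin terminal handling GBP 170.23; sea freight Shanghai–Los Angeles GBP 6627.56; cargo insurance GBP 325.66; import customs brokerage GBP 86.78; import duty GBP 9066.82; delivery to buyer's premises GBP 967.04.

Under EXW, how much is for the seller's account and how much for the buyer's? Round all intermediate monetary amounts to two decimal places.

EXW: the seller makes goods available at their premises; the buyer bears all onward costs.
Seller's account: goods 124751.26 = 124751.26
Buyer's account: inland to port 444.89 + origin terminal 170.23 + freight 6627.56 + insurance 325.66 + brokerage 86.78 + duty 9066.82 + delivery 967.04 = 17688.98

Seller: GBP 124751.26; buyer: GBP 17688.98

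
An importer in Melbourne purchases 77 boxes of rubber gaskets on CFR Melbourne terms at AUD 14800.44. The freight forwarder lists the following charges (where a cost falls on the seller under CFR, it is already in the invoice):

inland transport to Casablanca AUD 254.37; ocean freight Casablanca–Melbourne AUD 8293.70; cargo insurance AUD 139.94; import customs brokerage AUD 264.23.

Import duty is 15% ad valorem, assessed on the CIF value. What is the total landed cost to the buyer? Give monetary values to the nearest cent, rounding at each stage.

Total landed cost: AUD 17445.67

CFR: the seller pays costs through ocean freight to the destination port, but not insurance.
Already in the invoice (seller's account under CFR): inland to port, freight — exclude.
CIF value = CFR price + insurance = 14800.44 + 139.94 = 14940.38
Import duty = 14940.38 × 15% = 2241.06
Buyer bears: insurance 139.94 + brokerage 264.23 + duty 2241.06 = 2645.23
Landed cost = invoice 14800.44 + 2645.23 = 17445.67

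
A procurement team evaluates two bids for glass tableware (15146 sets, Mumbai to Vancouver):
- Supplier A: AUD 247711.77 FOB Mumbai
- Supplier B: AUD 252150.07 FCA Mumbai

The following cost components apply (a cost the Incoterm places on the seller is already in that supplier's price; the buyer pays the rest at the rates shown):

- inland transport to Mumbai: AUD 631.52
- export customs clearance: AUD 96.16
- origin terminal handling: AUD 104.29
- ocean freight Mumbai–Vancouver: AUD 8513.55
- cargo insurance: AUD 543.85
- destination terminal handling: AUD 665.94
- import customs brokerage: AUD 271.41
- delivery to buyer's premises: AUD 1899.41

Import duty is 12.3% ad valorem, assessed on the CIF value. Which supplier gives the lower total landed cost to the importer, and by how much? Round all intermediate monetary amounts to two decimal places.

Supplier A (FOB):
CIF value = FOB price + freight + insurance = 247711.77 + 8513.55 + 543.85 = 256769.17
Import duty = 256769.17 × 12.3% = 31582.61
Buyer bears (A): 8513.55 + 543.85 + 665.94 + 271.41 + 1899.41 = 11894.16
Landed cost (A) = invoice 247711.77 + 11894.16 + duty 31582.61 = 291188.54
Supplier B (FCA):
CIF value = FCA price + origin terminal + freight + insurance = 252150.07 + 104.29 + 8513.55 + 543.85 = 261311.76
Import duty = 261311.76 × 12.3% = 32141.35
Buyer bears (B): 104.29 + 8513.55 + 543.85 + 665.94 + 271.41 + 1899.41 = 11998.45
Landed cost (B) = invoice 252150.07 + 11998.45 + duty 32141.35 = 296289.87
Difference = |291188.54 − 296289.87| = 5101.33

Supplier A is cheaper by AUD 5101.33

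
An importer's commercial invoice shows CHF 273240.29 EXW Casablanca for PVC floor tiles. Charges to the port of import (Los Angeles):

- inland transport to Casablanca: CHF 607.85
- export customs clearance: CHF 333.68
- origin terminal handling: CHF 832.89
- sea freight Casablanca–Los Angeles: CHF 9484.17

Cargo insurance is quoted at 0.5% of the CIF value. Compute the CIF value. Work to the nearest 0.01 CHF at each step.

CIF value: CHF 285928.52

Let C be the CIF value. C = EXW price + pre-shipment costs + freight + 0.5% × C
C − 0.5% × C = 273240.29 + 607.85 + 333.68 + 832.89 + 9484.17
0.995 × C = 284498.88
C = 284498.88 / 0.995 = 285928.52
Insurance premium = 0.5% × 285928.52 = 1429.64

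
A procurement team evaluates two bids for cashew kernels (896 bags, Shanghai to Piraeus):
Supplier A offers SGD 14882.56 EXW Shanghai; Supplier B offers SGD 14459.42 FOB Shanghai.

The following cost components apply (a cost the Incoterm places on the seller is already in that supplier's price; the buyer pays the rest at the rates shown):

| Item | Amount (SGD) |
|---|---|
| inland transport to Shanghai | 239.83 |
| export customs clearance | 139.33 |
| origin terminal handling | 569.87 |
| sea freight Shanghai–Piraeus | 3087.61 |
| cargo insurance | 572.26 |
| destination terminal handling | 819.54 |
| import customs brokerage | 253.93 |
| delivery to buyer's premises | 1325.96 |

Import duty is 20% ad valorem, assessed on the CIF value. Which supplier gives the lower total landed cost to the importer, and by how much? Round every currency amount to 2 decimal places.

Supplier A (EXW):
CIF value = EXW price + inland to port + export clearance + origin terminal + freight + insurance = 14882.56 + 239.83 + 139.33 + 569.87 + 3087.61 + 572.26 = 19491.46
Import duty = 19491.46 × 20% = 3898.29
Buyer bears (A): 239.83 + 139.33 + 569.87 + 3087.61 + 572.26 + 819.54 + 253.93 + 1325.96 = 7008.33
Landed cost (A) = invoice 14882.56 + 7008.33 + duty 3898.29 = 25789.18
Supplier B (FOB):
CIF value = FOB price + freight + insurance = 14459.42 + 3087.61 + 572.26 = 18119.29
Import duty = 18119.29 × 20% = 3623.86
Buyer bears (B): 3087.61 + 572.26 + 819.54 + 253.93 + 1325.96 = 6059.30
Landed cost (B) = invoice 14459.42 + 6059.30 + duty 3623.86 = 24142.58
Difference = |25789.18 − 24142.58| = 1646.60

Supplier B is cheaper by SGD 1646.60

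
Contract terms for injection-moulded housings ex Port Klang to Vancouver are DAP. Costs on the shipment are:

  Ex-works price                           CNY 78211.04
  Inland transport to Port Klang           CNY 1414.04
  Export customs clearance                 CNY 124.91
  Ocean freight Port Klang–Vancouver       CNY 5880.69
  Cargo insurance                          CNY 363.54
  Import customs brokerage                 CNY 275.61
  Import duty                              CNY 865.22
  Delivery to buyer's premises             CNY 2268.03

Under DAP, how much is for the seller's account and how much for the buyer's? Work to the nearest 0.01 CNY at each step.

DAP: the seller bears all costs to the named destination except import duty and clearance.
Seller's account: goods 78211.04 + inland to port 1414.04 + export clearance 124.91 + freight 5880.69 + insurance 363.54 + delivery 2268.03 = 88262.25
Buyer's account: brokerage 275.61 + duty 865.22 = 1140.83

Seller: CNY 88262.25; buyer: CNY 1140.83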